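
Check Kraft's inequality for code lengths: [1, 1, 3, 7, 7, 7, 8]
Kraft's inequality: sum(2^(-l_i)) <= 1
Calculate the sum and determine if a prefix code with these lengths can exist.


Sum = 2^(-1) + 2^(-1) + 2^(-3) + 2^(-7) + 2^(-7) + 2^(-7) + 2^(-8)
    = 0.5 + 0.5 + 0.125 + 0.0078125 + 0.0078125 + 0.0078125 + 0.00390625
    = 295/256 = 1.15234375
Since 1.15234375 > 1, Kraft's inequality is NOT satisfied.
A prefix code with these lengths CANNOT exist.

Kraft sum = 1.15234375. Not satisfied.


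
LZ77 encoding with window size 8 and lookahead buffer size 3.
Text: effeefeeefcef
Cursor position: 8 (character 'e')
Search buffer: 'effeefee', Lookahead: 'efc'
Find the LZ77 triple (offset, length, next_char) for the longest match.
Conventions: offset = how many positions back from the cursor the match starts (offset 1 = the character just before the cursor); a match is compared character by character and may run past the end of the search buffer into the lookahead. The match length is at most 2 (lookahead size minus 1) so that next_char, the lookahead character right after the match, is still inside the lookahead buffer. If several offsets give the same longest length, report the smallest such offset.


Try each offset into the search buffer:
  offset=1 (pos 7, char 'e'): match length 1
  offset=2 (pos 6, char 'e'): match length 1
  offset=3 (pos 5, char 'f'): match length 0
  offset=4 (pos 4, char 'e'): match length 2
  offset=5 (pos 3, char 'e'): match length 1
  offset=6 (pos 2, char 'f'): match length 0
  offset=7 (pos 1, char 'f'): match length 0
  offset=8 (pos 0, char 'e'): match length 2
Longest match has length 2, found at offsets 4, 8; take the smallest, offset 4.
next_char = character at position 8 + 2 = 10 -> 'c'

Best match: offset=4, length=2 (matching 'ef' starting at position 4)
LZ77 triple: (4, 2, 'c')


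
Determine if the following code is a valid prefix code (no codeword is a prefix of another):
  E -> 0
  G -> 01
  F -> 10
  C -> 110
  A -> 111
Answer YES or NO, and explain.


Checking each pair (does one codeword prefix another?):
  E='0' vs G='01': prefix -- VIOLATION

NO -- this is NOT a valid prefix code. E (0) is a prefix of G (01).


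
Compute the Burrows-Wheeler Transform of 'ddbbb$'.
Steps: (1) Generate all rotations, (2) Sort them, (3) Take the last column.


Rotations (sorted):
  0: $ddbbb -> last char: b
  1: b$ddbb -> last char: b
  2: bb$ddb -> last char: b
  3: bbb$dd -> last char: d
  4: dbbb$d -> last char: d
  5: ddbbb$ -> last char: $


BWT = bbbdd$


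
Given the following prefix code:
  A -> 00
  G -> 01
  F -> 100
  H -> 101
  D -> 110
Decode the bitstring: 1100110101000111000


Decoding step by step:
Bits 110 -> D
Bits 01 -> G
Bits 101 -> H
Bits 01 -> G
Bits 00 -> A
Bits 01 -> G
Bits 110 -> D
Bits 00 -> A


Decoded message: DGHGAGDA


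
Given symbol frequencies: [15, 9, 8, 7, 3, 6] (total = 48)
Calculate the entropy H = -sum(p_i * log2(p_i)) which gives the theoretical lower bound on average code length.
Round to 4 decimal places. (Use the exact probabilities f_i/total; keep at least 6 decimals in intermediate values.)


Per-symbol terms -p_i * log2(p_i) with p_i = f_i/48:
  p = 15/48 = 0.312500: log2(p) = -1.678072, -p*log2(p) = 0.524397
  p = 9/48 = 0.187500: log2(p) = -2.415037, -p*log2(p) = 0.452820
  p = 8/48 = 0.166667: log2(p) = -2.584963, -p*log2(p) = 0.430827
  p = 7/48 = 0.145833: log2(p) = -2.777608, -p*log2(p) = 0.405068
  p = 3/48 = 0.062500: log2(p) = -4.000000, -p*log2(p) = 0.250000
  p = 6/48 = 0.125000: log2(p) = -3.000000, -p*log2(p) = 0.375000
H = 0.524397 + 0.452820 + 0.430827 + 0.405068 + 0.250000 + 0.375000 = 2.438112

H = 2.4381 bits/symbol


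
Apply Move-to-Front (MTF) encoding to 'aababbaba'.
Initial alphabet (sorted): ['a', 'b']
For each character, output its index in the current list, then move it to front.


MTF encoding:
'a': index 0 in ['a', 'b'] -> ['a', 'b']
'a': index 0 in ['a', 'b'] -> ['a', 'b']
'b': index 1 in ['a', 'b'] -> ['b', 'a']
'a': index 1 in ['b', 'a'] -> ['a', 'b']
'b': index 1 in ['a', 'b'] -> ['b', 'a']
'b': index 0 in ['b', 'a'] -> ['b', 'a']
'a': index 1 in ['b', 'a'] -> ['a', 'b']
'b': index 1 in ['a', 'b'] -> ['b', 'a']
'a': index 1 in ['b', 'a'] -> ['a', 'b']


Output: [0, 0, 1, 1, 1, 0, 1, 1, 1]


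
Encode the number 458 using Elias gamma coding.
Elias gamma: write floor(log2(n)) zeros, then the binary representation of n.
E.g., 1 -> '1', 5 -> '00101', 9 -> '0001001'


num_bits = floor(log2(458)) + 1 = 9
leading_zeros = num_bits - 1 = 8
binary(458) = 111001010

Elias gamma(458) = '00000000' + '111001010' = 00000000111001010 (17 bits)


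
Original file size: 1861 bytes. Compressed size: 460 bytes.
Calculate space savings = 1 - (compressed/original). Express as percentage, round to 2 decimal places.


ratio = compressed/original = 460/1861 = 0.247179
savings = 1 - ratio = 1 - 0.247179 = 0.752821
as a percentage: 0.752821 * 100 = 75.28%

Space savings = 1 - 460/1861 = 75.28%


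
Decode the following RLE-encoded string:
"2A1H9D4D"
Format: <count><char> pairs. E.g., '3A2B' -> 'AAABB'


Expanding each <count><char> pair:
  2A -> 'AA'
  1H -> 'H'
  9D -> 'DDDDDDDDD'
  4D -> 'DDDD'

Decoded = AAHDDDDDDDDDDDDD


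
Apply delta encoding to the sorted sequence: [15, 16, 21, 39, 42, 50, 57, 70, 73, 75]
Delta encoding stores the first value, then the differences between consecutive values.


First value: 15
Deltas:
  16 - 15 = 1
  21 - 16 = 5
  39 - 21 = 18
  42 - 39 = 3
  50 - 42 = 8
  57 - 50 = 7
  70 - 57 = 13
  73 - 70 = 3
  75 - 73 = 2


Delta encoded: [15, 1, 5, 18, 3, 8, 7, 13, 3, 2]


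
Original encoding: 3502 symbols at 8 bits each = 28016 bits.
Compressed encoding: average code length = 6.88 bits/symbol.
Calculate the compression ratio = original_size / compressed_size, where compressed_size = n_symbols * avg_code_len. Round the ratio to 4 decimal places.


original_size = n_symbols * orig_bits = 3502 * 8 = 28016 bits
compressed_size = n_symbols * avg_code_len = 3502 * 6.88 = 24093.76 bits
ratio = original_size / compressed_size = 28016 / 24093.76 = 1.1628

Compression ratio = 1.1628


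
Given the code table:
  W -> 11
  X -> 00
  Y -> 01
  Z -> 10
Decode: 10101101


Decoding:
10 -> Z
10 -> Z
11 -> W
01 -> Y


Result: ZZWY


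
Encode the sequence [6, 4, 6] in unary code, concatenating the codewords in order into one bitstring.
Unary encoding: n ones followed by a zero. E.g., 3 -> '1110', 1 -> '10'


Encode each number as n ones followed by a terminating 0:
  6 -> 1111110 (7 bits)
  4 -> 11110 (5 bits)
  6 -> 1111110 (7 bits)
Total length = 7 + 5 + 7 = 19 bits.

Unary([6, 4, 6]) = 1111110111101111110 (19 bits)


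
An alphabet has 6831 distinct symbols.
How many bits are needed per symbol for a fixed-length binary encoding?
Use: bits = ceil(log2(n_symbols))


log2(6831) = 12.7379
Bracket: 2^12 = 4096 < 6831 <= 2^13 = 8192
So ceil(log2(6831)) = 13

bits = ceil(log2(6831)) = ceil(12.7379) = 13 bits


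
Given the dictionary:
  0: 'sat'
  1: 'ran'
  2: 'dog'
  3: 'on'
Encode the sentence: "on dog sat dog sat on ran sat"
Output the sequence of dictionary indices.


Look up each word in the dictionary:
  'on' -> 3
  'dog' -> 2
  'sat' -> 0
  'dog' -> 2
  'sat' -> 0
  'on' -> 3
  'ran' -> 1
  'sat' -> 0

Encoded: [3, 2, 0, 2, 0, 3, 1, 0]


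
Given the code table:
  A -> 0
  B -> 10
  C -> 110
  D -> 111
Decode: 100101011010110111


Decoding:
10 -> B
0 -> A
10 -> B
10 -> B
110 -> C
10 -> B
110 -> C
111 -> D


Result: BABBCBCD


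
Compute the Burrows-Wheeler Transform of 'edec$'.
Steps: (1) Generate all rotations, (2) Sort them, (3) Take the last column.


Rotations (sorted):
  0: $edec -> last char: c
  1: c$ede -> last char: e
  2: dec$e -> last char: e
  3: ec$ed -> last char: d
  4: edec$ -> last char: $


BWT = ceed$


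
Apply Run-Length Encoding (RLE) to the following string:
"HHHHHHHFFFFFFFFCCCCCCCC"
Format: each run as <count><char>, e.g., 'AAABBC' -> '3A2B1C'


Scanning runs left to right:
  i=0: run of 'H' x 7 -> '7H'
  i=7: run of 'F' x 8 -> '8F'
  i=15: run of 'C' x 8 -> '8C'

RLE = 7H8F8C


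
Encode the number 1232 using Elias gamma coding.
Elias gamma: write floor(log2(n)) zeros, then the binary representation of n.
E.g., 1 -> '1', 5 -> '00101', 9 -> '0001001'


num_bits = floor(log2(1232)) + 1 = 11
leading_zeros = num_bits - 1 = 10
binary(1232) = 10011010000

Elias gamma(1232) = '0000000000' + '10011010000' = 000000000010011010000 (21 bits)


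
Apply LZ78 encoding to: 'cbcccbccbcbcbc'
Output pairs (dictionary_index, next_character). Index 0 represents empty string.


LZ78 encoding steps:
Dictionary: {0: ''}
Step 1: w='' (idx 0), next='c' -> output (0, 'c'), add 'c' as idx 1
Step 2: w='' (idx 0), next='b' -> output (0, 'b'), add 'b' as idx 2
Step 3: w='c' (idx 1), next='c' -> output (1, 'c'), add 'cc' as idx 3
Step 4: w='c' (idx 1), next='b' -> output (1, 'b'), add 'cb' as idx 4
Step 5: w='cc' (idx 3), next='b' -> output (3, 'b'), add 'ccb' as idx 5
Step 6: w='cb' (idx 4), next='c' -> output (4, 'c'), add 'cbc' as idx 6
Step 7: w='b' (idx 2), next='c' -> output (2, 'c'), add 'bc' as idx 7


Encoded: [(0, 'c'), (0, 'b'), (1, 'c'), (1, 'b'), (3, 'b'), (4, 'c'), (2, 'c')]


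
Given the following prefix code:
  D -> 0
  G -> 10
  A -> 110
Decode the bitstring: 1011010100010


Decoding step by step:
Bits 10 -> G
Bits 110 -> A
Bits 10 -> G
Bits 10 -> G
Bits 0 -> D
Bits 0 -> D
Bits 10 -> G


Decoded message: GAGGDDG


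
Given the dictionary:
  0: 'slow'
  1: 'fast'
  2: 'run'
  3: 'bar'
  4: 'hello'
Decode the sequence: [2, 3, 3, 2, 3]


Look up each index in the dictionary:
  2 -> 'run'
  3 -> 'bar'
  3 -> 'bar'
  2 -> 'run'
  3 -> 'bar'

Decoded: "run bar bar run bar"


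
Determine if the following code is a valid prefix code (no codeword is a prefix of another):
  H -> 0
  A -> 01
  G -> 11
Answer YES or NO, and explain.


Checking each pair (does one codeword prefix another?):
  H='0' vs A='01': prefix -- VIOLATION

NO -- this is NOT a valid prefix code. H (0) is a prefix of A (01).


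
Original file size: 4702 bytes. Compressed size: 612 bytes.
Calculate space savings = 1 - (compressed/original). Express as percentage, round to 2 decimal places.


ratio = compressed/original = 612/4702 = 0.130157
savings = 1 - ratio = 1 - 0.130157 = 0.869843
as a percentage: 0.869843 * 100 = 86.98%

Space savings = 1 - 612/4702 = 86.98%


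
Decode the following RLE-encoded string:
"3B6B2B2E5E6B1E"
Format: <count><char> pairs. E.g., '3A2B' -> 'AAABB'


Expanding each <count><char> pair:
  3B -> 'BBB'
  6B -> 'BBBBBB'
  2B -> 'BB'
  2E -> 'EE'
  5E -> 'EEEEE'
  6B -> 'BBBBBB'
  1E -> 'E'

Decoded = BBBBBBBBBBBEEEEEEEBBBBBBE


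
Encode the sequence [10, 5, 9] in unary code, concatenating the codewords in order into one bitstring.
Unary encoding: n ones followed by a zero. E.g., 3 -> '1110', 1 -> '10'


Encode each number as n ones followed by a terminating 0:
  10 -> 11111111110 (11 bits)
  5 -> 111110 (6 bits)
  9 -> 1111111110 (10 bits)
Total length = 11 + 6 + 10 = 27 bits.

Unary([10, 5, 9]) = 111111111101111101111111110 (27 bits)


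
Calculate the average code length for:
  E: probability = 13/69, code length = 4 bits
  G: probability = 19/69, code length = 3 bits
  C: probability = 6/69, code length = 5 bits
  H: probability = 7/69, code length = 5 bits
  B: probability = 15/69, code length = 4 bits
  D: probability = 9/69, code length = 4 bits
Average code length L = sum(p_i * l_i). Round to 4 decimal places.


Weighted contributions p_i * l_i:
  E: (13/69) * 4 = 52/69
  G: (19/69) * 3 = 57/69
  C: (6/69) * 5 = 30/69
  H: (7/69) * 5 = 35/69
  B: (15/69) * 4 = 60/69
  D: (9/69) * 4 = 36/69
Sum = (52 + 57 + 30 + 35 + 60 + 36)/69 = 270/69

L = 270/69 = 3.9130 bits/symbol


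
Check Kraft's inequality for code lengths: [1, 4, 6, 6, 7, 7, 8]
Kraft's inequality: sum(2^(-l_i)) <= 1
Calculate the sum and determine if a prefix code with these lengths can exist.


Sum = 2^(-1) + 2^(-4) + 2^(-6) + 2^(-6) + 2^(-7) + 2^(-7) + 2^(-8)
    = 0.5 + 0.0625 + 0.015625 + 0.015625 + 0.0078125 + 0.0078125 + 0.00390625
    = 157/256 = 0.61328125
Since 0.61328125 <= 1, Kraft's inequality IS satisfied.
A prefix code with these lengths CAN exist.

Kraft sum = 0.61328125. Satisfied.


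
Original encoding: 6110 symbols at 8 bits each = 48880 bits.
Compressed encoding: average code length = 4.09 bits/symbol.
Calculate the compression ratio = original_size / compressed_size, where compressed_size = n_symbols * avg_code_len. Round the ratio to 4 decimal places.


original_size = n_symbols * orig_bits = 6110 * 8 = 48880 bits
compressed_size = n_symbols * avg_code_len = 6110 * 4.09 = 24989.9 bits
ratio = original_size / compressed_size = 48880 / 24989.9 = 1.956

Compression ratio = 1.956


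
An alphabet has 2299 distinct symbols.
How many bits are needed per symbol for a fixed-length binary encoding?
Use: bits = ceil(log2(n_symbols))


log2(2299) = 11.1668
Bracket: 2^11 = 2048 < 2299 <= 2^12 = 4096
So ceil(log2(2299)) = 12

bits = ceil(log2(2299)) = ceil(11.1668) = 12 bits


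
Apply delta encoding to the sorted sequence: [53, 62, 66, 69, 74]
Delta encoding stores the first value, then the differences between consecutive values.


First value: 53
Deltas:
  62 - 53 = 9
  66 - 62 = 4
  69 - 66 = 3
  74 - 69 = 5


Delta encoded: [53, 9, 4, 3, 5]


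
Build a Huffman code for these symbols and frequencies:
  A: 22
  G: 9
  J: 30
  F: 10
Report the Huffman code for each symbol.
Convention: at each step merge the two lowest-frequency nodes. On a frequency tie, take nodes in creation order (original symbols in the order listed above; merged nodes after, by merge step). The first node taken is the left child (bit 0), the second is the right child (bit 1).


Huffman tree construction:
Step 1: Merge G(9) + F(10) = 19
Step 2: Merge (G+F)(19) + A(22) = 41
Step 3: Merge J(30) + ((G+F)+A)(41) = 71
Read each symbol's code off the tree from the root (left child = 0, right child = 1).

Codes:
  A: 11 (length 2)
  G: 100 (length 3)
  J: 0 (length 1)
  F: 101 (length 3)
Average code length: 131/71 = 1.8451 bits/symbol


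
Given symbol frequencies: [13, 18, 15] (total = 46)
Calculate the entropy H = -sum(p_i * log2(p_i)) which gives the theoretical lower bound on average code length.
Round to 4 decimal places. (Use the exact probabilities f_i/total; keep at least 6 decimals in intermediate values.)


Per-symbol terms -p_i * log2(p_i) with p_i = f_i/46:
  p = 13/46 = 0.282609: log2(p) = -1.823122, -p*log2(p) = 0.515230
  p = 18/46 = 0.391304: log2(p) = -1.353637, -p*log2(p) = 0.529684
  p = 15/46 = 0.326087: log2(p) = -1.616671, -p*log2(p) = 0.527175
H = 0.515230 + 0.529684 + 0.527175 = 1.572089

H = 1.5721 bits/symbol


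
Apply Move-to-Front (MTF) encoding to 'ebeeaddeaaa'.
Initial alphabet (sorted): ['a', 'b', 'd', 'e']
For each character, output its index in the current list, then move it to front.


MTF encoding:
'e': index 3 in ['a', 'b', 'd', 'e'] -> ['e', 'a', 'b', 'd']
'b': index 2 in ['e', 'a', 'b', 'd'] -> ['b', 'e', 'a', 'd']
'e': index 1 in ['b', 'e', 'a', 'd'] -> ['e', 'b', 'a', 'd']
'e': index 0 in ['e', 'b', 'a', 'd'] -> ['e', 'b', 'a', 'd']
'a': index 2 in ['e', 'b', 'a', 'd'] -> ['a', 'e', 'b', 'd']
'd': index 3 in ['a', 'e', 'b', 'd'] -> ['d', 'a', 'e', 'b']
'd': index 0 in ['d', 'a', 'e', 'b'] -> ['d', 'a', 'e', 'b']
'e': index 2 in ['d', 'a', 'e', 'b'] -> ['e', 'd', 'a', 'b']
'a': index 2 in ['e', 'd', 'a', 'b'] -> ['a', 'e', 'd', 'b']
'a': index 0 in ['a', 'e', 'd', 'b'] -> ['a', 'e', 'd', 'b']
'a': index 0 in ['a', 'e', 'd', 'b'] -> ['a', 'e', 'd', 'b']


Output: [3, 2, 1, 0, 2, 3, 0, 2, 2, 0, 0]


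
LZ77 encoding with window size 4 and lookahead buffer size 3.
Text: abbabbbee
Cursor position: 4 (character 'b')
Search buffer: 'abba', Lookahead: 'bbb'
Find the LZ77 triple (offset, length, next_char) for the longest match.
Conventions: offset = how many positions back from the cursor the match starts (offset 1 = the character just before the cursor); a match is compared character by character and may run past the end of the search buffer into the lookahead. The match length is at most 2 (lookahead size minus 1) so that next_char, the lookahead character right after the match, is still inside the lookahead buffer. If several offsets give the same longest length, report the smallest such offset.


Try each offset into the search buffer:
  offset=1 (pos 3, char 'a'): match length 0
  offset=2 (pos 2, char 'b'): match length 1
  offset=3 (pos 1, char 'b'): match length 2
  offset=4 (pos 0, char 'a'): match length 0
Longest match has length 2 at offset 3.
next_char = character at position 4 + 2 = 6 -> 'b'

Best match: offset=3, length=2 (matching 'bb' starting at position 1)
LZ77 triple: (3, 2, 'b')


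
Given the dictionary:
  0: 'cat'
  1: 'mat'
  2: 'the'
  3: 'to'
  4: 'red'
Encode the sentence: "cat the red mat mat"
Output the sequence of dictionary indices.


Look up each word in the dictionary:
  'cat' -> 0
  'the' -> 2
  'red' -> 4
  'mat' -> 1
  'mat' -> 1

Encoded: [0, 2, 4, 1, 1]


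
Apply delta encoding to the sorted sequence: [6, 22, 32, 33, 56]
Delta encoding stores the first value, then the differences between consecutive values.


First value: 6
Deltas:
  22 - 6 = 16
  32 - 22 = 10
  33 - 32 = 1
  56 - 33 = 23


Delta encoded: [6, 16, 10, 1, 23]


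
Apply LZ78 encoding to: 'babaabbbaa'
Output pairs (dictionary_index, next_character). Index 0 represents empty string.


LZ78 encoding steps:
Dictionary: {0: ''}
Step 1: w='' (idx 0), next='b' -> output (0, 'b'), add 'b' as idx 1
Step 2: w='' (idx 0), next='a' -> output (0, 'a'), add 'a' as idx 2
Step 3: w='b' (idx 1), next='a' -> output (1, 'a'), add 'ba' as idx 3
Step 4: w='a' (idx 2), next='b' -> output (2, 'b'), add 'ab' as idx 4
Step 5: w='b' (idx 1), next='b' -> output (1, 'b'), add 'bb' as idx 5
Step 6: w='a' (idx 2), next='a' -> output (2, 'a'), add 'aa' as idx 6


Encoded: [(0, 'b'), (0, 'a'), (1, 'a'), (2, 'b'), (1, 'b'), (2, 'a')]


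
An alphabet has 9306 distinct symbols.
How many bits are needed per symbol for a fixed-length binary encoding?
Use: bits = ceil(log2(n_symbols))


log2(9306) = 13.1839
Bracket: 2^13 = 8192 < 9306 <= 2^14 = 16384
So ceil(log2(9306)) = 14

bits = ceil(log2(9306)) = ceil(13.1839) = 14 bits


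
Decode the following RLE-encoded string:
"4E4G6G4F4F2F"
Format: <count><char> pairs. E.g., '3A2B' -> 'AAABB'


Expanding each <count><char> pair:
  4E -> 'EEEE'
  4G -> 'GGGG'
  6G -> 'GGGGGG'
  4F -> 'FFFF'
  4F -> 'FFFF'
  2F -> 'FF'

Decoded = EEEEGGGGGGGGGGFFFFFFFFFF


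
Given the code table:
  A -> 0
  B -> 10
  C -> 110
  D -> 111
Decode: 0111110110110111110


Decoding:
0 -> A
111 -> D
110 -> C
110 -> C
110 -> C
111 -> D
110 -> C


Result: ADCCCDC


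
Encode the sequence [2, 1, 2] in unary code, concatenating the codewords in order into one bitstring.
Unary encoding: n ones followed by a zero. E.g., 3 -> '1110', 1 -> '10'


Encode each number as n ones followed by a terminating 0:
  2 -> 110 (3 bits)
  1 -> 10 (2 bits)
  2 -> 110 (3 bits)
Total length = 3 + 2 + 3 = 8 bits.

Unary([2, 1, 2]) = 11010110 (8 bits)


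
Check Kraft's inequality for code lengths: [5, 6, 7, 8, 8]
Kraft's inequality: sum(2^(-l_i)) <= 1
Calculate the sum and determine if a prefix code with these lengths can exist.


Sum = 2^(-5) + 2^(-6) + 2^(-7) + 2^(-8) + 2^(-8)
    = 0.03125 + 0.015625 + 0.0078125 + 0.00390625 + 0.00390625
    = 16/256 = 0.0625
Since 0.0625 <= 1, Kraft's inequality IS satisfied.
A prefix code with these lengths CAN exist.

Kraft sum = 0.0625. Satisfied.


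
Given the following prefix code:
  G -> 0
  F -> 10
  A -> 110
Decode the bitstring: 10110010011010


Decoding step by step:
Bits 10 -> F
Bits 110 -> A
Bits 0 -> G
Bits 10 -> F
Bits 0 -> G
Bits 110 -> A
Bits 10 -> F


Decoded message: FAGFGAF


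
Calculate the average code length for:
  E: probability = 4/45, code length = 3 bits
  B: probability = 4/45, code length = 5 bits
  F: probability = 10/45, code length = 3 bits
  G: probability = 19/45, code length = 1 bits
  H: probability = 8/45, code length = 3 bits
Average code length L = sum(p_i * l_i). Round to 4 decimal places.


Weighted contributions p_i * l_i:
  E: (4/45) * 3 = 12/45
  B: (4/45) * 5 = 20/45
  F: (10/45) * 3 = 30/45
  G: (19/45) * 1 = 19/45
  H: (8/45) * 3 = 24/45
Sum = (12 + 20 + 30 + 19 + 24)/45 = 105/45

L = 105/45 = 2.3333 bits/symbol


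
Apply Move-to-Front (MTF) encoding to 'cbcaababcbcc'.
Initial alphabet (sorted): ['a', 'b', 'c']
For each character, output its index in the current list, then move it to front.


MTF encoding:
'c': index 2 in ['a', 'b', 'c'] -> ['c', 'a', 'b']
'b': index 2 in ['c', 'a', 'b'] -> ['b', 'c', 'a']
'c': index 1 in ['b', 'c', 'a'] -> ['c', 'b', 'a']
'a': index 2 in ['c', 'b', 'a'] -> ['a', 'c', 'b']
'a': index 0 in ['a', 'c', 'b'] -> ['a', 'c', 'b']
'b': index 2 in ['a', 'c', 'b'] -> ['b', 'a', 'c']
'a': index 1 in ['b', 'a', 'c'] -> ['a', 'b', 'c']
'b': index 1 in ['a', 'b', 'c'] -> ['b', 'a', 'c']
'c': index 2 in ['b', 'a', 'c'] -> ['c', 'b', 'a']
'b': index 1 in ['c', 'b', 'a'] -> ['b', 'c', 'a']
'c': index 1 in ['b', 'c', 'a'] -> ['c', 'b', 'a']
'c': index 0 in ['c', 'b', 'a'] -> ['c', 'b', 'a']


Output: [2, 2, 1, 2, 0, 2, 1, 1, 2, 1, 1, 0]


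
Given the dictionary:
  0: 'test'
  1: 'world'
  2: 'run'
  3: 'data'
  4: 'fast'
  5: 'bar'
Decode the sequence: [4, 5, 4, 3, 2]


Look up each index in the dictionary:
  4 -> 'fast'
  5 -> 'bar'
  4 -> 'fast'
  3 -> 'data'
  2 -> 'run'

Decoded: "fast bar fast data run"


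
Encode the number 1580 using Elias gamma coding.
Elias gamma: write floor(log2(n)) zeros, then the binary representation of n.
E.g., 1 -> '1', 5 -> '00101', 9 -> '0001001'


num_bits = floor(log2(1580)) + 1 = 11
leading_zeros = num_bits - 1 = 10
binary(1580) = 11000101100

Elias gamma(1580) = '0000000000' + '11000101100' = 000000000011000101100 (21 bits)


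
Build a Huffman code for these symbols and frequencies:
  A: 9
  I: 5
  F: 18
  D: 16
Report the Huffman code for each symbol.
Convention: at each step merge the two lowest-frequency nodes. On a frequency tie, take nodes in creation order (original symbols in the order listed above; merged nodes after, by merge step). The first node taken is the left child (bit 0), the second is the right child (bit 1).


Huffman tree construction:
Step 1: Merge I(5) + A(9) = 14
Step 2: Merge (I+A)(14) + D(16) = 30
Step 3: Merge F(18) + ((I+A)+D)(30) = 48
Read each symbol's code off the tree from the root (left child = 0, right child = 1).

Codes:
  A: 101 (length 3)
  I: 100 (length 3)
  F: 0 (length 1)
  D: 11 (length 2)
Average code length: 92/48 = 1.9167 bits/symbol


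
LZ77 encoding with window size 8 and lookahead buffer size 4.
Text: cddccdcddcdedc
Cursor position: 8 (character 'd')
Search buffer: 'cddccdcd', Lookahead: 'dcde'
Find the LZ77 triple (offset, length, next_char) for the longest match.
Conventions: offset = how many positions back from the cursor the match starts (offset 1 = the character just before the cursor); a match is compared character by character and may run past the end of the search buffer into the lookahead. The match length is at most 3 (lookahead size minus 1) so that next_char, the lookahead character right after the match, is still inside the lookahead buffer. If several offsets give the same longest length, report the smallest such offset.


Try each offset into the search buffer:
  offset=1 (pos 7, char 'd'): match length 1
  offset=2 (pos 6, char 'c'): match length 0
  offset=3 (pos 5, char 'd'): match length 3
  offset=4 (pos 4, char 'c'): match length 0
  offset=5 (pos 3, char 'c'): match length 0
  offset=6 (pos 2, char 'd'): match length 2
  offset=7 (pos 1, char 'd'): match length 1
  offset=8 (pos 0, char 'c'): match length 0
Longest match has length 3 at offset 3.
next_char = character at position 8 + 3 = 11 -> 'e'

Best match: offset=3, length=3 (matching 'dcd' starting at position 5)
LZ77 triple: (3, 3, 'e')


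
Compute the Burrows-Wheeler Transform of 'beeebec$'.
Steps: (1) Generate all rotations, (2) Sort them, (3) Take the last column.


Rotations (sorted):
  0: $beeebec -> last char: c
  1: bec$beee -> last char: e
  2: beeebec$ -> last char: $
  3: c$beeebe -> last char: e
  4: ebec$bee -> last char: e
  5: ec$beeeb -> last char: b
  6: eebec$be -> last char: e
  7: eeebec$b -> last char: b


BWT = ce$eebeb


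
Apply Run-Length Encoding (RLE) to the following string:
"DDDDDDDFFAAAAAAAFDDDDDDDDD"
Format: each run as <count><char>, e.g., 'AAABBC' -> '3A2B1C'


Scanning runs left to right:
  i=0: run of 'D' x 7 -> '7D'
  i=7: run of 'F' x 2 -> '2F'
  i=9: run of 'A' x 7 -> '7A'
  i=16: run of 'F' x 1 -> '1F'
  i=17: run of 'D' x 9 -> '9D'

RLE = 7D2F7A1F9D


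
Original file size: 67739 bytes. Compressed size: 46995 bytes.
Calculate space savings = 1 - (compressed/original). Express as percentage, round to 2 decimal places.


ratio = compressed/original = 46995/67739 = 0.693766
savings = 1 - ratio = 1 - 0.693766 = 0.306234
as a percentage: 0.306234 * 100 = 30.62%

Space savings = 1 - 46995/67739 = 30.62%


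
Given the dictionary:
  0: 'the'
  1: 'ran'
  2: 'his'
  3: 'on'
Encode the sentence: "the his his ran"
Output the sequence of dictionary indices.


Look up each word in the dictionary:
  'the' -> 0
  'his' -> 2
  'his' -> 2
  'ran' -> 1

Encoded: [0, 2, 2, 1]


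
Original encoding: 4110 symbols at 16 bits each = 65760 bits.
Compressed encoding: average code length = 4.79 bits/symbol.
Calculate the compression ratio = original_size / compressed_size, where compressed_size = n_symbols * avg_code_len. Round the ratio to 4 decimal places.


original_size = n_symbols * orig_bits = 4110 * 16 = 65760 bits
compressed_size = n_symbols * avg_code_len = 4110 * 4.79 = 19686.9 bits
ratio = original_size / compressed_size = 65760 / 19686.9 = 3.3403

Compression ratio = 3.3403


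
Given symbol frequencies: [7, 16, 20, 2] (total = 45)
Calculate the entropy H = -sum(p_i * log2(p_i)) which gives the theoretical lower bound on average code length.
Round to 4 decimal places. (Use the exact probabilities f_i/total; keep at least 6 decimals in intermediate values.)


Per-symbol terms -p_i * log2(p_i) with p_i = f_i/45:
  p = 7/45 = 0.155556: log2(p) = -2.684498, -p*log2(p) = 0.417589
  p = 16/45 = 0.355556: log2(p) = -1.491853, -p*log2(p) = 0.530437
  p = 20/45 = 0.444444: log2(p) = -1.169925, -p*log2(p) = 0.519967
  p = 2/45 = 0.044444: log2(p) = -4.491853, -p*log2(p) = 0.199638
H = 0.417589 + 0.530437 + 0.519967 + 0.199638 = 1.667631

H = 1.6676 bits/symbol


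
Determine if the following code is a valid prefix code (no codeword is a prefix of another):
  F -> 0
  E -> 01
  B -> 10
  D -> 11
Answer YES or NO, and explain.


Checking each pair (does one codeword prefix another?):
  F='0' vs E='01': prefix -- VIOLATION

NO -- this is NOT a valid prefix code. F (0) is a prefix of E (01).


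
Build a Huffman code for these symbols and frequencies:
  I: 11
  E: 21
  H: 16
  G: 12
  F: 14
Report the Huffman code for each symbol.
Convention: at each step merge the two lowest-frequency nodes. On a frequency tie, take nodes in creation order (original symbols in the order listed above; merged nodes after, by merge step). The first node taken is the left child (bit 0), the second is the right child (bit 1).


Huffman tree construction:
Step 1: Merge I(11) + G(12) = 23
Step 2: Merge F(14) + H(16) = 30
Step 3: Merge E(21) + (I+G)(23) = 44
Step 4: Merge (F+H)(30) + (E+(I+G))(44) = 74
Read each symbol's code off the tree from the root (left child = 0, right child = 1).

Codes:
  I: 110 (length 3)
  E: 10 (length 2)
  H: 01 (length 2)
  G: 111 (length 3)
  F: 00 (length 2)
Average code length: 171/74 = 2.3108 bits/symbol


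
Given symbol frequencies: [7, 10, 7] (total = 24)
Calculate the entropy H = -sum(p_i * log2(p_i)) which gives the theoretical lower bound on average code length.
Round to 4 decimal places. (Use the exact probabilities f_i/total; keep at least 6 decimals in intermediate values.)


Per-symbol terms -p_i * log2(p_i) with p_i = f_i/24:
  p = 7/24 = 0.291667: log2(p) = -1.777608, -p*log2(p) = 0.518469
  p = 10/24 = 0.416667: log2(p) = -1.263034, -p*log2(p) = 0.526264
  p = 7/24 = 0.291667: log2(p) = -1.777608, -p*log2(p) = 0.518469
H = 0.518469 + 0.526264 + 0.518469 = 1.563202

H = 1.5632 bits/symbol


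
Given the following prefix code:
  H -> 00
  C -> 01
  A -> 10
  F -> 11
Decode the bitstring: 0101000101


Decoding step by step:
Bits 01 -> C
Bits 01 -> C
Bits 00 -> H
Bits 01 -> C
Bits 01 -> C


Decoded message: CCHCC


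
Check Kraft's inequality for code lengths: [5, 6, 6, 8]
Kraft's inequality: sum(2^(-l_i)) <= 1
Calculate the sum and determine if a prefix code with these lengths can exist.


Sum = 2^(-5) + 2^(-6) + 2^(-6) + 2^(-8)
    = 0.03125 + 0.015625 + 0.015625 + 0.00390625
    = 17/256 = 0.06640625
Since 0.06640625 <= 1, Kraft's inequality IS satisfied.
A prefix code with these lengths CAN exist.

Kraft sum = 0.06640625. Satisfied.


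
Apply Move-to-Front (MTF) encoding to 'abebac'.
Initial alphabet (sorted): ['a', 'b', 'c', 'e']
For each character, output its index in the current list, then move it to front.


MTF encoding:
'a': index 0 in ['a', 'b', 'c', 'e'] -> ['a', 'b', 'c', 'e']
'b': index 1 in ['a', 'b', 'c', 'e'] -> ['b', 'a', 'c', 'e']
'e': index 3 in ['b', 'a', 'c', 'e'] -> ['e', 'b', 'a', 'c']
'b': index 1 in ['e', 'b', 'a', 'c'] -> ['b', 'e', 'a', 'c']
'a': index 2 in ['b', 'e', 'a', 'c'] -> ['a', 'b', 'e', 'c']
'c': index 3 in ['a', 'b', 'e', 'c'] -> ['c', 'a', 'b', 'e']


Output: [0, 1, 3, 1, 2, 3]


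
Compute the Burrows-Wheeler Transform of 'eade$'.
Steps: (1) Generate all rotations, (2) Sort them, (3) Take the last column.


Rotations (sorted):
  0: $eade -> last char: e
  1: ade$e -> last char: e
  2: de$ea -> last char: a
  3: e$ead -> last char: d
  4: eade$ -> last char: $


BWT = eead$


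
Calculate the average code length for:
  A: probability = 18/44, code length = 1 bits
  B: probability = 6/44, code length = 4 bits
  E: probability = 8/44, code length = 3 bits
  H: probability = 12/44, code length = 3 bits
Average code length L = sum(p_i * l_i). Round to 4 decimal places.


Weighted contributions p_i * l_i:
  A: (18/44) * 1 = 18/44
  B: (6/44) * 4 = 24/44
  E: (8/44) * 3 = 24/44
  H: (12/44) * 3 = 36/44
Sum = (18 + 24 + 24 + 36)/44 = 102/44

L = 102/44 = 2.3182 bits/symbol


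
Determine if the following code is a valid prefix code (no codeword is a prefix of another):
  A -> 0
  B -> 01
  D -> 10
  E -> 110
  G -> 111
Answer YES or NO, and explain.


Checking each pair (does one codeword prefix another?):
  A='0' vs B='01': prefix -- VIOLATION

NO -- this is NOT a valid prefix code. A (0) is a prefix of B (01).


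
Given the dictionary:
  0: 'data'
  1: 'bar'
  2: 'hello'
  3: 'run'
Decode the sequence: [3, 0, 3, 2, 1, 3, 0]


Look up each index in the dictionary:
  3 -> 'run'
  0 -> 'data'
  3 -> 'run'
  2 -> 'hello'
  1 -> 'bar'
  3 -> 'run'
  0 -> 'data'

Decoded: "run data run hello bar run data"


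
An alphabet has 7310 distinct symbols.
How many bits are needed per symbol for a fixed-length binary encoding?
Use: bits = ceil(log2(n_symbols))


log2(7310) = 12.8357
Bracket: 2^12 = 4096 < 7310 <= 2^13 = 8192
So ceil(log2(7310)) = 13

bits = ceil(log2(7310)) = ceil(12.8357) = 13 bits


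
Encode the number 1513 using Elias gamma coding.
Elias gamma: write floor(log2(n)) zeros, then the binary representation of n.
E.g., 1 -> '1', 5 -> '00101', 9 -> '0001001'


num_bits = floor(log2(1513)) + 1 = 11
leading_zeros = num_bits - 1 = 10
binary(1513) = 10111101001

Elias gamma(1513) = '0000000000' + '10111101001' = 000000000010111101001 (21 bits)


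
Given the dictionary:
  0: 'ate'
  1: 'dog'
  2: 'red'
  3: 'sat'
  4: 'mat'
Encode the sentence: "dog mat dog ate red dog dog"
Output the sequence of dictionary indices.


Look up each word in the dictionary:
  'dog' -> 1
  'mat' -> 4
  'dog' -> 1
  'ate' -> 0
  'red' -> 2
  'dog' -> 1
  'dog' -> 1

Encoded: [1, 4, 1, 0, 2, 1, 1]


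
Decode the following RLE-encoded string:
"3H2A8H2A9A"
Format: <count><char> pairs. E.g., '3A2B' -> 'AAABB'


Expanding each <count><char> pair:
  3H -> 'HHH'
  2A -> 'AA'
  8H -> 'HHHHHHHH'
  2A -> 'AA'
  9A -> 'AAAAAAAAA'

Decoded = HHHAAHHHHHHHHAAAAAAAAAAA


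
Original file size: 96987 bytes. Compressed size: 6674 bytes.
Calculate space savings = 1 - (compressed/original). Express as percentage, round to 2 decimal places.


ratio = compressed/original = 6674/96987 = 0.068813
savings = 1 - ratio = 1 - 0.068813 = 0.931187
as a percentage: 0.931187 * 100 = 93.12%

Space savings = 1 - 6674/96987 = 93.12%


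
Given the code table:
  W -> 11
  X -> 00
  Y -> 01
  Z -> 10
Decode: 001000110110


Decoding:
00 -> X
10 -> Z
00 -> X
11 -> W
01 -> Y
10 -> Z


Result: XZXWYZ


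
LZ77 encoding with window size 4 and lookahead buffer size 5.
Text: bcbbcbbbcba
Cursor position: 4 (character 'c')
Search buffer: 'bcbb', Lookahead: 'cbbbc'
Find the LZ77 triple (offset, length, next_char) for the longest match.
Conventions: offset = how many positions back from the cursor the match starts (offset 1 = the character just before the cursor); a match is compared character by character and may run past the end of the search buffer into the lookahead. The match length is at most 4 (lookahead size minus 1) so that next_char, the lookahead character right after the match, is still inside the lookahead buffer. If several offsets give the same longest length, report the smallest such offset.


Try each offset into the search buffer:
  offset=1 (pos 3, char 'b'): match length 0
  offset=2 (pos 2, char 'b'): match length 0
  offset=3 (pos 1, char 'c'): match length 3
  offset=4 (pos 0, char 'b'): match length 0
Longest match has length 3 at offset 3.
next_char = character at position 4 + 3 = 7 -> 'b'

Best match: offset=3, length=3 (matching 'cbb' starting at position 1)
LZ77 triple: (3, 3, 'b')


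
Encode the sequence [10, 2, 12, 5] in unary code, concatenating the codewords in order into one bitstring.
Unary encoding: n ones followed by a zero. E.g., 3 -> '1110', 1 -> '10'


Encode each number as n ones followed by a terminating 0:
  10 -> 11111111110 (11 bits)
  2 -> 110 (3 bits)
  12 -> 1111111111110 (13 bits)
  5 -> 111110 (6 bits)
Total length = 11 + 3 + 13 + 6 = 33 bits.

Unary([10, 2, 12, 5]) = 111111111101101111111111110111110 (33 bits)


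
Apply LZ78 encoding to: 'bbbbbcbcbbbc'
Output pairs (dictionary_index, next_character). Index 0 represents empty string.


LZ78 encoding steps:
Dictionary: {0: ''}
Step 1: w='' (idx 0), next='b' -> output (0, 'b'), add 'b' as idx 1
Step 2: w='b' (idx 1), next='b' -> output (1, 'b'), add 'bb' as idx 2
Step 3: w='bb' (idx 2), next='c' -> output (2, 'c'), add 'bbc' as idx 3
Step 4: w='b' (idx 1), next='c' -> output (1, 'c'), add 'bc' as idx 4
Step 5: w='bb' (idx 2), next='b' -> output (2, 'b'), add 'bbb' as idx 5
Step 6: w='' (idx 0), next='c' -> output (0, 'c'), add 'c' as idx 6


Encoded: [(0, 'b'), (1, 'b'), (2, 'c'), (1, 'c'), (2, 'b'), (0, 'c')]


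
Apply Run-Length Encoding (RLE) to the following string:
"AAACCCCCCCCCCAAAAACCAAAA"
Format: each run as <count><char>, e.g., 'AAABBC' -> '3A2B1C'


Scanning runs left to right:
  i=0: run of 'A' x 3 -> '3A'
  i=3: run of 'C' x 10 -> '10C'
  i=13: run of 'A' x 5 -> '5A'
  i=18: run of 'C' x 2 -> '2C'
  i=20: run of 'A' x 4 -> '4A'

RLE = 3A10C5A2C4A


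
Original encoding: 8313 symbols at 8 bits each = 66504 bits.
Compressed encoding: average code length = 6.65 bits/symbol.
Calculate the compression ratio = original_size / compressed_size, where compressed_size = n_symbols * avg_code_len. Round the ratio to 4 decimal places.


original_size = n_symbols * orig_bits = 8313 * 8 = 66504 bits
compressed_size = n_symbols * avg_code_len = 8313 * 6.65 = 55281.45 bits
ratio = original_size / compressed_size = 66504 / 55281.45 = 1.203

Compression ratio = 1.203


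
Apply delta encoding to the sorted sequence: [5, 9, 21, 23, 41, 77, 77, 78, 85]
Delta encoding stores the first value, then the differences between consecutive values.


First value: 5
Deltas:
  9 - 5 = 4
  21 - 9 = 12
  23 - 21 = 2
  41 - 23 = 18
  77 - 41 = 36
  77 - 77 = 0
  78 - 77 = 1
  85 - 78 = 7


Delta encoded: [5, 4, 12, 2, 18, 36, 0, 1, 7]


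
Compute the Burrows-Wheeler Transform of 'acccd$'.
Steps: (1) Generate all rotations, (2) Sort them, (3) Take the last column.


Rotations (sorted):
  0: $acccd -> last char: d
  1: acccd$ -> last char: $
  2: cccd$a -> last char: a
  3: ccd$ac -> last char: c
  4: cd$acc -> last char: c
  5: d$accc -> last char: c


BWT = d$accc


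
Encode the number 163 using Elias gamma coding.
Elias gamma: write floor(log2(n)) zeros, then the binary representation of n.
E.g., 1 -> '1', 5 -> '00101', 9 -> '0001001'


num_bits = floor(log2(163)) + 1 = 8
leading_zeros = num_bits - 1 = 7
binary(163) = 10100011

Elias gamma(163) = '0000000' + '10100011' = 000000010100011 (15 bits)


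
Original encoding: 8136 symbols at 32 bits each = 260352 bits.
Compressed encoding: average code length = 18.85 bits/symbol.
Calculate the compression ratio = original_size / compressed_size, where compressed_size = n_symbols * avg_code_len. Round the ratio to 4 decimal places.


original_size = n_symbols * orig_bits = 8136 * 32 = 260352 bits
compressed_size = n_symbols * avg_code_len = 8136 * 18.85 = 153363.6 bits
ratio = original_size / compressed_size = 260352 / 153363.6 = 1.6976

Compression ratio = 1.6976


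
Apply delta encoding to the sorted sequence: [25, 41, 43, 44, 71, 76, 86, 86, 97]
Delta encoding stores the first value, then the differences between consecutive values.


First value: 25
Deltas:
  41 - 25 = 16
  43 - 41 = 2
  44 - 43 = 1
  71 - 44 = 27
  76 - 71 = 5
  86 - 76 = 10
  86 - 86 = 0
  97 - 86 = 11


Delta encoded: [25, 16, 2, 1, 27, 5, 10, 0, 11]


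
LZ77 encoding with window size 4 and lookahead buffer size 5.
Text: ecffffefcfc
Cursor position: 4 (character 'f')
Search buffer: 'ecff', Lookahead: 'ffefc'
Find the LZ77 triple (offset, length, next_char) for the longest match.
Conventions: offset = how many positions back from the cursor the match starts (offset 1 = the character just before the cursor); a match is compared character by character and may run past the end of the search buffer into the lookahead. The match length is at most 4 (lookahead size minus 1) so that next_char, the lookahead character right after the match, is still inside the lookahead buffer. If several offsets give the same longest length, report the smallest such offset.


Try each offset into the search buffer:
  offset=1 (pos 3, char 'f'): match length 2
  offset=2 (pos 2, char 'f'): match length 2
  offset=3 (pos 1, char 'c'): match length 0
  offset=4 (pos 0, char 'e'): match length 0
Longest match has length 2, found at offsets 1, 2; take the smallest, offset 1.
next_char = character at position 4 + 2 = 6 -> 'e'

Best match: offset=1, length=2 (matching 'ff' starting at position 3)
LZ77 triple: (1, 2, 'e')


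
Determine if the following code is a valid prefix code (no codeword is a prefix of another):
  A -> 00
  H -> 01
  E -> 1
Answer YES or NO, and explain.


Checking each pair (does one codeword prefix another?):
  A='00' vs H='01': no prefix
  A='00' vs E='1': no prefix
  H='01' vs A='00': no prefix
  H='01' vs E='1': no prefix
  E='1' vs A='00': no prefix
  E='1' vs H='01': no prefix
No violation found over all pairs.

YES -- this is a valid prefix code. No codeword is a prefix of any other codeword.


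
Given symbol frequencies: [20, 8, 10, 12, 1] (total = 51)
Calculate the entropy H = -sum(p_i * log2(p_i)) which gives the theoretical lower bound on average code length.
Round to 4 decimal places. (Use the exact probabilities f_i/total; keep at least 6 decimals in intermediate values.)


Per-symbol terms -p_i * log2(p_i) with p_i = f_i/51:
  p = 20/51 = 0.392157: log2(p) = -1.350497, -p*log2(p) = 0.529607
  p = 8/51 = 0.156863: log2(p) = -2.672425, -p*log2(p) = 0.419204
  p = 10/51 = 0.196078: log2(p) = -2.350497, -p*log2(p) = 0.460882
  p = 12/51 = 0.235294: log2(p) = -2.087463, -p*log2(p) = 0.491168
  p = 1/51 = 0.019608: log2(p) = -5.672425, -p*log2(p) = 0.111224
H = 0.529607 + 0.419204 + 0.460882 + 0.491168 + 0.111224 = 2.012085

H = 2.0121 bits/symbol
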